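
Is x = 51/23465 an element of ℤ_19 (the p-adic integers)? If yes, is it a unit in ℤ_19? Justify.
x ∉ ℤ_19 (v_19(x) = -2 < 0)

ℤ_19 = {x ∈ ℚ_19 : v_19(x) ≥ 0} and ℤ_19^× = {x ∈ ℤ_19 : v_19(x) = 0}. Here v_19(51/23465) = v_19(num) − v_19(den) = -2; compare against these criteria.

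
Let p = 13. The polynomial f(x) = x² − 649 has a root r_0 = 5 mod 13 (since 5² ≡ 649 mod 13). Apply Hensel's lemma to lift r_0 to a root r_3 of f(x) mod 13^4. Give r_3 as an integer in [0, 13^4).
r_3 = 15514 (mod 28561)

Hensel's recurrence: r_{i+1} = r_i − f(r_i)·(f′(r_i))^{-1} mod 13^{i+2}, with f′(x) = 2x. Iterate:
  r_0 = 5 (mod 13)
  r_1 = 135 (mod 169)
  r_2 = 135 (mod 2197)
  r_3 = 15514 (mod 28561)
Final: r_3 = 15514, and one checks f(r_3) ≡ 0 mod 13^4.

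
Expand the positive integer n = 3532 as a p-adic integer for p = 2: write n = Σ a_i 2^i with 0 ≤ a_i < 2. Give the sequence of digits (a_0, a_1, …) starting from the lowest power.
(a_0, a_1, …) = (0, 0, 1, 1, 0, 0, 1, 1, 1, 0, 1, 1)

Repeated division by 2 gives the digits low-to-high: 3532 = 1·2^2 + 1·2^3 + 1·2^6 + 1·2^7 + 1·2^8 + 1·2^10 + 1·2^11. Digit sequence: (0, 0, 1, 1, 0, 0, 1, 1, 1, 0, 1, 1).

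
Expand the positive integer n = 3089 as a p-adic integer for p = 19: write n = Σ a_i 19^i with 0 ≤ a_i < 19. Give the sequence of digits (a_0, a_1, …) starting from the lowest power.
(a_0, a_1, …) = (11, 10, 8)

Repeated division by 19 gives the digits low-to-high: 3089 = 11 + 10·19^1 + 8·19^2. Digit sequence: (11, 10, 8).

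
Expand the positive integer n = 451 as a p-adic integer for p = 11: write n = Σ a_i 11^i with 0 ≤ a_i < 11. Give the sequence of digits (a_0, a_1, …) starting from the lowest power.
(a_0, a_1, …) = (0, 8, 3)

Repeated division by 11 gives the digits low-to-high: 451 = 8·11^1 + 3·11^2. Digit sequence: (0, 8, 3).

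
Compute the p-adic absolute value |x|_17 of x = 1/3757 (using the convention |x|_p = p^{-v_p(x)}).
|1/3757|_17 = 289

Step 1 — compute v_17(x) by factoring powers of 17 out of the numerator and denominator: v_17(1/3757) = -2. Step 2 — apply |x|_p = p^{-v_p(x)} = 17^{2} = 289.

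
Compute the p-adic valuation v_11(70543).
v_11(70543) = 3

v_11(n) is the largest exponent k such that 11^k divides n. Factor out: 70543 = 11^3 · 53. (Sign doesn't affect v_p.) So v_11(70543) = 3.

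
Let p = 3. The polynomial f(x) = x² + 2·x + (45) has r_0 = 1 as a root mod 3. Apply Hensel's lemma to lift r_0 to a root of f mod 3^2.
r_1 = 7 (mod 9)

Hensel: r_{i+1} = r_i − f(r_i)·(f′(r_i))^{-1} mod 3^{i+2}, f′(x) = 2x + 2. Iterate:
  r_0 = 1 (mod 3)
  r_1 = 7 (mod 9)
Final: r = 7 satisfies f(r) ≡ 0 mod 3^2.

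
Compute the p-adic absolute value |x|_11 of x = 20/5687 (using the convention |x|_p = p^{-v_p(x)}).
|20/5687|_11 = 121

Step 1 — compute v_11(x) by factoring powers of 11 out of the numerator and denominator: v_11(20/5687) = -2. Step 2 — apply |x|_p = p^{-v_p(x)} = 11^{2} = 121.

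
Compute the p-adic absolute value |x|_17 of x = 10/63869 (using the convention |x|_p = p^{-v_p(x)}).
|10/63869|_17 = 4913

Step 1 — compute v_17(x) by factoring powers of 17 out of the numerator and denominator: v_17(10/63869) = -3. Step 2 — apply |x|_p = p^{-v_p(x)} = 17^{3} = 4913.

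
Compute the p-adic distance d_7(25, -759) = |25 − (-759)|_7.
d_7(25, -759) = 1/49

Step 1 — x − y = 25 − (-759) = 784. Step 2 — v_7(784) = 2 (factor: 784 = (7^2 · 16); the sign does not affect v_p). Step 3 — |x − y|_7 = 7^{-2} = 1/49.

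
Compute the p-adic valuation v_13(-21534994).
v_13(-21534994) = 5

v_13(n) is the largest exponent k such that 13^k divides n. Factor out: -21534994 = -13^5 · 58. (Sign doesn't affect v_p.) So v_13(-21534994) = 5.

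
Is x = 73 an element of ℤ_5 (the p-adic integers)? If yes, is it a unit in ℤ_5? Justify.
x ∈ ℤ_5^× (unit); v_5(x) = 0

ℤ_5 = {x ∈ ℚ_5 : v_5(x) ≥ 0} and ℤ_5^× = {x ∈ ℤ_5 : v_5(x) = 0}. Here v_5(73) = v_5(num) − v_5(den) = 0; compare against these criteria.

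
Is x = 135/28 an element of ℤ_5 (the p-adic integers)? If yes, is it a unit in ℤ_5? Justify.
x ∈ ℤ_5 but not a unit; v_5(x) = 1 > 0

ℤ_5 = {x ∈ ℚ_5 : v_5(x) ≥ 0} and ℤ_5^× = {x ∈ ℤ_5 : v_5(x) = 0}. Here v_5(135/28) = v_5(num) − v_5(den) = 1; compare against these criteria.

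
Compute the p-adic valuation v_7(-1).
v_7(-1) = 0

v_7(n) is the largest exponent k such that 7^k divides n. Factor out: -1 = -7^0 · 1. (Sign doesn't affect v_p.) So v_7(-1) = 0.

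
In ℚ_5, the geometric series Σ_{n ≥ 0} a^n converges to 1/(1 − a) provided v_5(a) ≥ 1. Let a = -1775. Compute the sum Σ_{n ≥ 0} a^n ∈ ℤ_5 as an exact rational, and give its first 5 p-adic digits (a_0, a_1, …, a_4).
Σ a^n = 1/(1 − a) = 1/1776;  first 5 digits = (1, 0, 4, 0, 3)

v_5(a) = 2 ≥ 1, so the series converges in ℤ_5 to 1/(1 − a) = 1/(1 − (-1775)) = 1/1776. Expand this rational in ℤ_5: compute digits iteratively via d_i = x_i mod 5, x_{i+1} = (x_i − d_i)/5. The first 5 digits are (1, 0, 4, 0, 3).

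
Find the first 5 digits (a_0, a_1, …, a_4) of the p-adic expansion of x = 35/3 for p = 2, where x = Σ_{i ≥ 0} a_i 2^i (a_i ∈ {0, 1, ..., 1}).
(a_0, …, a_4) = (1, 0, 0, 0, 0)

v_2(35/3) = 0 (numerator and denominator both coprime to 2), so x ∈ ℤ_2^×. Compute digits iteratively via a_i = x_i mod 2, x_{i+1} = (x_i − a_i)/2, with x_0 = x:
  x_0 = 35/3;  a_0 = 1;  x_1 = (x_0 − 1)/2 = 16/3
  x_1 = 16/3;  a_1 = 0;  x_2 = (x_1 − 0)/2 = 8/3
  x_2 = 8/3;  a_2 = 0;  x_3 = (x_2 − 0)/2 = 4/3
  x_3 = 4/3;  a_3 = 0;  x_4 = (x_3 − 0)/2 = 2/3
  x_4 = 2/3;  a_4 = 0;  x_5 = (x_4 − 0)/2 = 1/3
Digits: (1, 0, 0, 0, 0).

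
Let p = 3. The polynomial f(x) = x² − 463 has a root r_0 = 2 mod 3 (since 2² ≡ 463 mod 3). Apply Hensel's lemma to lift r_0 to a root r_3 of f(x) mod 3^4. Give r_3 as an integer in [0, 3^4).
r_3 = 56 (mod 81)

Hensel's recurrence: r_{i+1} = r_i − f(r_i)·(f′(r_i))^{-1} mod 3^{i+2}, with f′(x) = 2x. Iterate:
  r_0 = 2 (mod 3)
  r_1 = 2 (mod 9)
  r_2 = 2 (mod 27)
  r_3 = 56 (mod 81)
Final: r_3 = 56, and one checks f(r_3) ≡ 0 mod 3^4.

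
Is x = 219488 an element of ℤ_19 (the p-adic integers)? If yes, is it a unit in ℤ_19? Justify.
x ∈ ℤ_19 but not a unit; v_19(x) = 3 > 0

ℤ_19 = {x ∈ ℚ_19 : v_19(x) ≥ 0} and ℤ_19^× = {x ∈ ℤ_19 : v_19(x) = 0}. Here v_19(219488) = v_19(num) − v_19(den) = 3; compare against these criteria.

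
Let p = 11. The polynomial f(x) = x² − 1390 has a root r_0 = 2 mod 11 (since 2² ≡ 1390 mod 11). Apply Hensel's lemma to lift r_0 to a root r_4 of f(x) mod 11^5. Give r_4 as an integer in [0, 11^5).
r_4 = 99024 (mod 161051)

Hensel's recurrence: r_{i+1} = r_i − f(r_i)·(f′(r_i))^{-1} mod 11^{i+2}, with f′(x) = 2x. Iterate:
  r_0 = 2 (mod 11)
  r_1 = 46 (mod 121)
  r_2 = 530 (mod 1331)
  r_3 = 11178 (mod 14641)
  r_4 = 99024 (mod 161051)
Final: r_4 = 99024, and one checks f(r_4) ≡ 0 mod 11^5.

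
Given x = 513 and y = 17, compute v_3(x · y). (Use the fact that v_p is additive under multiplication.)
v_3(8721) = 3

v_p(x) = 3 (factor: 513 = 3^3 · 19); v_p(y) = 0 (factor: 17 = 3^0 · 17). Additivity: v_p(xy) = v_p(x) + v_p(y) = 3 + 0 = 3. (Direct check: xy = 8721 = 3^3 · (323).)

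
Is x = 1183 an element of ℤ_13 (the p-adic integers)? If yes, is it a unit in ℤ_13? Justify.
x ∈ ℤ_13 but not a unit; v_13(x) = 2 > 0

ℤ_13 = {x ∈ ℚ_13 : v_13(x) ≥ 0} and ℤ_13^× = {x ∈ ℤ_13 : v_13(x) = 0}. Here v_13(1183) = v_13(num) − v_13(den) = 2; compare against these criteria.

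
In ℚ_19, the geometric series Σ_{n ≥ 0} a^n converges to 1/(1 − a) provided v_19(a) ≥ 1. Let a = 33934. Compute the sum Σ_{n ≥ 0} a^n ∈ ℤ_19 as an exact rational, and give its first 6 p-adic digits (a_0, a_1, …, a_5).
Σ a^n = 1/(1 − a) = -1/33933;  first 6 digits = (1, 0, 18, 4, 1, 9)

v_19(a) = 2 ≥ 1, so the series converges in ℤ_19 to 1/(1 − a) = 1/(1 − 33934) = -1/33933. Expand this rational in ℤ_19: compute digits iteratively via d_i = x_i mod 19, x_{i+1} = (x_i − d_i)/19. The first 6 digits are (1, 0, 18, 4, 1, 9).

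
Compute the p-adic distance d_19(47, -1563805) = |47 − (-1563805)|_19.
d_19(47, -1563805) = 1/130321

Step 1 — x − y = 47 − (-1563805) = 1563852. Step 2 — v_19(1563852) = 4 (factor: 1563852 = (19^4 · 12); the sign does not affect v_p). Step 3 — |x − y|_19 = 19^{-4} = 1/130321.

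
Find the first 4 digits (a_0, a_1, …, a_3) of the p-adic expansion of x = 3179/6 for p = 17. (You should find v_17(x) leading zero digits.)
(a_0, …, a_3) = (0, 0, 16, 2)

v_17(3179/6) = 2, so a_0 = ... = a_1 = 0. Factor out: x = 17^2 · u with u = 11/6 a unit in ℤ_17. Expand u iteratively via a_{v+i} = u_i mod 17, u_{i+1} = (u_i − a_{v+i})/17:
  u_0 = 11/6;  a_2 = 16;  u_1 = (u_0 − 16)/17 = -5/6
  u_1 = -5/6;  a_3 = 2;  u_2 = (u_1 − 2)/17 = -1/6
Digits: (0, 0, 16, 2).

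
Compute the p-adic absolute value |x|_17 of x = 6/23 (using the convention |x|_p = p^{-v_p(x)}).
|6/23|_17 = 1

Step 1 — compute v_17(x) by factoring powers of 17 out of the numerator and denominator: v_17(6/23) = 0. Step 2 — apply |x|_p = p^{-v_p(x)} = 17^{0} = 1.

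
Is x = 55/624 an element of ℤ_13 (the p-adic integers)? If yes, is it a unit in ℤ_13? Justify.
x ∉ ℤ_13 (v_13(x) = -1 < 0)

ℤ_13 = {x ∈ ℚ_13 : v_13(x) ≥ 0} and ℤ_13^× = {x ∈ ℤ_13 : v_13(x) = 0}. Here v_13(55/624) = v_13(num) − v_13(den) = -1; compare against these criteria.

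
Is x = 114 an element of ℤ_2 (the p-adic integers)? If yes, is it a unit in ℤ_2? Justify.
x ∈ ℤ_2 but not a unit; v_2(x) = 1 > 0

ℤ_2 = {x ∈ ℚ_2 : v_2(x) ≥ 0} and ℤ_2^× = {x ∈ ℤ_2 : v_2(x) = 0}. Here v_2(114) = v_2(num) − v_2(den) = 1; compare against these criteria.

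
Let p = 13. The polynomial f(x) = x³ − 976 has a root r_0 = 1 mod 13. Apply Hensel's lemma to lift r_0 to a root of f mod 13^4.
r_3 = 24324 (mod 28561)

Hensel: r_{i+1} = r_i − f(r_i)/f′(r_i) mod 13^{i+2}, where f′(x) = 3x². Iterate:
  r_0 = 1 (mod 13)
  r_1 = 157 (mod 169)
  r_2 = 157 (mod 2197)
  r_3 = 24324 (mod 28561)
Final: r = 24324 with f(r) ≡ 0 mod 13^4.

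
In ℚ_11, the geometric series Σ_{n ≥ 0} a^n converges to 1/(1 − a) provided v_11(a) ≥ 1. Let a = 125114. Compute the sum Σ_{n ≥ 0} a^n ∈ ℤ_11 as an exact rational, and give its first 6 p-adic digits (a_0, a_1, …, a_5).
Σ a^n = 1/(1 − a) = -1/125113;  first 6 digits = (1, 0, 0, 6, 8, 0)

v_11(a) = 3 ≥ 1, so the series converges in ℤ_11 to 1/(1 − a) = 1/(1 − 125114) = -1/125113. Expand this rational in ℤ_11: compute digits iteratively via d_i = x_i mod 11, x_{i+1} = (x_i − d_i)/11. The first 6 digits are (1, 0, 0, 6, 8, 0).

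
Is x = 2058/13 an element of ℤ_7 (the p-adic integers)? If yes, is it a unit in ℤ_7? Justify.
x ∈ ℤ_7 but not a unit; v_7(x) = 3 > 0

ℤ_7 = {x ∈ ℚ_7 : v_7(x) ≥ 0} and ℤ_7^× = {x ∈ ℤ_7 : v_7(x) = 0}. Here v_7(2058/13) = v_7(num) − v_7(den) = 3; compare against these criteria.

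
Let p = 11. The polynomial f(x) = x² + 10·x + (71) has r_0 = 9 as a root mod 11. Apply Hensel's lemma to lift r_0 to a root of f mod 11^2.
r_1 = 9 (mod 121)

Hensel: r_{i+1} = r_i − f(r_i)·(f′(r_i))^{-1} mod 11^{i+2}, f′(x) = 2x + 10. Iterate:
  r_0 = 9 (mod 11)
  r_1 = 9 (mod 121)
Final: r = 9 satisfies f(r) ≡ 0 mod 11^2.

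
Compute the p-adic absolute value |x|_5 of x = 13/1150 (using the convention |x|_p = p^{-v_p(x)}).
|13/1150|_5 = 25

Step 1 — compute v_5(x) by factoring powers of 5 out of the numerator and denominator: v_5(13/1150) = -2. Step 2 — apply |x|_p = p^{-v_p(x)} = 5^{2} = 25.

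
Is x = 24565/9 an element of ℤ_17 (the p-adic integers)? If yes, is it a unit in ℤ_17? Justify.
x ∈ ℤ_17 but not a unit; v_17(x) = 3 > 0

ℤ_17 = {x ∈ ℚ_17 : v_17(x) ≥ 0} and ℤ_17^× = {x ∈ ℤ_17 : v_17(x) = 0}. Here v_17(24565/9) = v_17(num) − v_17(den) = 3; compare against these criteria.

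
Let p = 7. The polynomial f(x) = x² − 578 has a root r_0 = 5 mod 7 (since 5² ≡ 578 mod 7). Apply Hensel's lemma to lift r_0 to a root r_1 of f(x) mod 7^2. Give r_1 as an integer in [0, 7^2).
r_1 = 26 (mod 49)

Hensel's recurrence: r_{i+1} = r_i − f(r_i)·(f′(r_i))^{-1} mod 7^{i+2}, with f′(x) = 2x. Iterate:
  r_0 = 5 (mod 7)
  r_1 = 26 (mod 49)
Final: r_1 = 26, and one checks f(r_1) ≡ 0 mod 7^2.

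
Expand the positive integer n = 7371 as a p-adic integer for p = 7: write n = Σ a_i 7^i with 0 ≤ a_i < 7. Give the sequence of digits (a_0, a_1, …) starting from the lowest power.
(a_0, a_1, …) = (0, 3, 3, 0, 3)

Repeated division by 7 gives the digits low-to-high: 7371 = 3·7^1 + 3·7^2 + 3·7^4. Digit sequence: (0, 3, 3, 0, 3).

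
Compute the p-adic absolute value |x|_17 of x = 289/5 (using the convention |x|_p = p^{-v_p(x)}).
|289/5|_17 = 1/289

Step 1 — compute v_17(x) by factoring powers of 17 out of the numerator and denominator: v_17(289/5) = 2. Step 2 — apply |x|_p = p^{-v_p(x)} = 17^{-2} = 1/289.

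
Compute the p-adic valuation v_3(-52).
v_3(-52) = 0

v_3(n) is the largest exponent k such that 3^k divides n. Factor out: -52 = -3^0 · 52. (Sign doesn't affect v_p.) So v_3(-52) = 0.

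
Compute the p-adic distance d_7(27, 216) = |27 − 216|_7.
d_7(27, 216) = 1/7

Step 1 — x − y = 27 − 216 = -189. Step 2 — v_7(-189) = 1 (factor: -189 = −(7^1 · 27); the sign does not affect v_p). Step 3 — |x − y|_7 = 7^{-1} = 1/7.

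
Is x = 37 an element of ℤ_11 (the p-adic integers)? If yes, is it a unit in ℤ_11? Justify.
x ∈ ℤ_11^× (unit); v_11(x) = 0

ℤ_11 = {x ∈ ℚ_11 : v_11(x) ≥ 0} and ℤ_11^× = {x ∈ ℤ_11 : v_11(x) = 0}. Here v_11(37) = v_11(num) − v_11(den) = 0; compare against these criteria.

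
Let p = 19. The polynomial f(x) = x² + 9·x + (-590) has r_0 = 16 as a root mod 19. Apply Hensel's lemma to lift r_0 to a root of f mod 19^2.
r_1 = 320 (mod 361)

Hensel: r_{i+1} = r_i − f(r_i)·(f′(r_i))^{-1} mod 19^{i+2}, f′(x) = 2x + 9. Iterate:
  r_0 = 16 (mod 19)
  r_1 = 320 (mod 361)
Final: r = 320 satisfies f(r) ≡ 0 mod 19^2.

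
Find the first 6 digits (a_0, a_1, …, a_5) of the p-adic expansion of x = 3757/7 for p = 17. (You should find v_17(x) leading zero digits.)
(a_0, …, a_5) = (0, 0, 14, 9, 14, 4)

v_17(3757/7) = 2, so a_0 = ... = a_1 = 0. Factor out: x = 17^2 · u with u = 13/7 a unit in ℤ_17. Expand u iteratively via a_{v+i} = u_i mod 17, u_{i+1} = (u_i − a_{v+i})/17:
  u_0 = 13/7;  a_2 = 14;  u_1 = (u_0 − 14)/17 = -5/7
  u_1 = -5/7;  a_3 = 9;  u_2 = (u_1 − 9)/17 = -4/7
  u_2 = -4/7;  a_4 = 14;  u_3 = (u_2 − 14)/17 = -6/7
  u_3 = -6/7;  a_5 = 4;  u_4 = (u_3 − 4)/17 = -2/7
Digits: (0, 0, 14, 9, 14, 4).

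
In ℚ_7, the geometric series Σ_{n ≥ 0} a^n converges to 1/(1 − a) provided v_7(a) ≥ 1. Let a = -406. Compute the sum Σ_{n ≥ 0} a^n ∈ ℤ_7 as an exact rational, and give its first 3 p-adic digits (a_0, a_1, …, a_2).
Σ a^n = 1/(1 − a) = 1/407;  first 3 digits = (1, 5, 2)

v_7(a) = 1 ≥ 1, so the series converges in ℤ_7 to 1/(1 − a) = 1/(1 − (-406)) = 1/407. Expand this rational in ℤ_7: compute digits iteratively via d_i = x_i mod 7, x_{i+1} = (x_i − d_i)/7. The first 3 digits are (1, 5, 2).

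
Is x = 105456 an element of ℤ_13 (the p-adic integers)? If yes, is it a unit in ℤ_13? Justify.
x ∈ ℤ_13 but not a unit; v_13(x) = 3 > 0

ℤ_13 = {x ∈ ℚ_13 : v_13(x) ≥ 0} and ℤ_13^× = {x ∈ ℤ_13 : v_13(x) = 0}. Here v_13(105456) = v_13(num) − v_13(den) = 3; compare against these criteria.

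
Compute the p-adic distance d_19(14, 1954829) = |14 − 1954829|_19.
d_19(14, 1954829) = 1/130321

Step 1 — x − y = 14 − 1954829 = -1954815. Step 2 — v_19(-1954815) = 4 (factor: -1954815 = −(19^4 · 15); the sign does not affect v_p). Step 3 — |x − y|_19 = 19^{-4} = 1/130321.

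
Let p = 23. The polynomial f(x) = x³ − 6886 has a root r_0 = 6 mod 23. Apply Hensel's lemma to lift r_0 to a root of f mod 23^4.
r_3 = 8953 (mod 279841)

Hensel: r_{i+1} = r_i − f(r_i)/f′(r_i) mod 23^{i+2}, where f′(x) = 3x². Iterate:
  r_0 = 6 (mod 23)
  r_1 = 489 (mod 529)
  r_2 = 8953 (mod 12167)
  r_3 = 8953 (mod 279841)
Final: r = 8953 with f(r) ≡ 0 mod 23^4.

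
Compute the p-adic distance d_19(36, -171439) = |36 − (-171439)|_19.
d_19(36, -171439) = 1/6859

Step 1 — x − y = 36 − (-171439) = 171475. Step 2 — v_19(171475) = 3 (factor: 171475 = (19^3 · 25); the sign does not affect v_p). Step 3 — |x − y|_19 = 19^{-3} = 1/6859.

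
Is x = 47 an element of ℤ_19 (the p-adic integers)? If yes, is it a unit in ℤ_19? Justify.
x ∈ ℤ_19^× (unit); v_19(x) = 0

ℤ_19 = {x ∈ ℚ_19 : v_19(x) ≥ 0} and ℤ_19^× = {x ∈ ℤ_19 : v_19(x) = 0}. Here v_19(47) = v_19(num) − v_19(den) = 0; compare against these criteria.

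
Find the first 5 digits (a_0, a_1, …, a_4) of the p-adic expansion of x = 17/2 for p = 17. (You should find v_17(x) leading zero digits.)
(a_0, …, a_4) = (0, 9, 8, 8, 8)

v_17(17/2) = 1, so a_0 = ... = a_0 = 0. Factor out: x = 17^1 · u with u = 1/2 a unit in ℤ_17. Expand u iteratively via a_{v+i} = u_i mod 17, u_{i+1} = (u_i − a_{v+i})/17:
  u_0 = 1/2;  a_1 = 9;  u_1 = (u_0 − 9)/17 = -1/2
  u_1 = -1/2;  a_2 = 8;  u_2 = (u_1 − 8)/17 = -1/2
  u_2 = -1/2;  a_3 = 8;  u_3 = (u_2 − 8)/17 = -1/2
  u_3 = -1/2;  a_4 = 8;  u_4 = (u_3 − 8)/17 = -1/2
Digits: (0, 9, 8, 8, 8).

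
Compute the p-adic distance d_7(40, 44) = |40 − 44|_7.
d_7(40, 44) = 1

Step 1 — x − y = 40 − 44 = -4. Step 2 — v_7(-4) = 0 (factor: -4 = −(7^0 · 4); the sign does not affect v_p). Step 3 — |x − y|_7 = 7^{0} = 1.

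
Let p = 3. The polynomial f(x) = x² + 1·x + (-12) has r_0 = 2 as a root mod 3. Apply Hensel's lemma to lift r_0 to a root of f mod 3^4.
r_3 = 77 (mod 81)

Hensel: r_{i+1} = r_i − f(r_i)·(f′(r_i))^{-1} mod 3^{i+2}, f′(x) = 2x + 1. Iterate:
  r_0 = 2 (mod 3)
  r_1 = 5 (mod 9)
  r_2 = 23 (mod 27)
  r_3 = 77 (mod 81)
Final: r = 77 satisfies f(r) ≡ 0 mod 3^4.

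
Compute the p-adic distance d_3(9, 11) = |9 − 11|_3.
d_3(9, 11) = 1

Step 1 — x − y = 9 − 11 = -2. Step 2 — v_3(-2) = 0 (factor: -2 = −(3^0 · 2); the sign does not affect v_p). Step 3 — |x − y|_3 = 3^{0} = 1.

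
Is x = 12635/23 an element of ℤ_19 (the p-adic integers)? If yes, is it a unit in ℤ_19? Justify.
x ∈ ℤ_19 but not a unit; v_19(x) = 2 > 0

ℤ_19 = {x ∈ ℚ_19 : v_19(x) ≥ 0} and ℤ_19^× = {x ∈ ℤ_19 : v_19(x) = 0}. Here v_19(12635/23) = v_19(num) − v_19(den) = 2; compare against these criteria.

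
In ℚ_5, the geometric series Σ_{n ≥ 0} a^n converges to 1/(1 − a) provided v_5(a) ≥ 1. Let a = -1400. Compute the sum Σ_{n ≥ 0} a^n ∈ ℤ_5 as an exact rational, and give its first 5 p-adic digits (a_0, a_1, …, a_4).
Σ a^n = 1/(1 − a) = 1/1401;  first 5 digits = (1, 0, 4, 3, 3)

v_5(a) = 2 ≥ 1, so the series converges in ℤ_5 to 1/(1 − a) = 1/(1 − (-1400)) = 1/1401. Expand this rational in ℤ_5: compute digits iteratively via d_i = x_i mod 5, x_{i+1} = (x_i − d_i)/5. The first 5 digits are (1, 0, 4, 3, 3).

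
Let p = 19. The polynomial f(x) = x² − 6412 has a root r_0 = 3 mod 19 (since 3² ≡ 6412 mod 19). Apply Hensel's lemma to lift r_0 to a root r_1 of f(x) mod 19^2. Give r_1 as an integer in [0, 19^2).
r_1 = 288 (mod 361)

Hensel's recurrence: r_{i+1} = r_i − f(r_i)·(f′(r_i))^{-1} mod 19^{i+2}, with f′(x) = 2x. Iterate:
  r_0 = 3 (mod 19)
  r_1 = 288 (mod 361)
Final: r_1 = 288, and one checks f(r_1) ≡ 0 mod 19^2.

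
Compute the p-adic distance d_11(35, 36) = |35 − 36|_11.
d_11(35, 36) = 1

Step 1 — x − y = 35 − 36 = -1. Step 2 — v_11(-1) = 0 (factor: -1 = −(11^0 · 1); the sign does not affect v_p). Step 3 — |x − y|_11 = 11^{0} = 1.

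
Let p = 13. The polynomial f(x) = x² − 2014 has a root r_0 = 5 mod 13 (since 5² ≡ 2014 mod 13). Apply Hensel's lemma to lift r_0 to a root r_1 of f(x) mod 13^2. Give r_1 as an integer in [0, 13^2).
r_1 = 18 (mod 169)

Hensel's recurrence: r_{i+1} = r_i − f(r_i)·(f′(r_i))^{-1} mod 13^{i+2}, with f′(x) = 2x. Iterate:
  r_0 = 5 (mod 13)
  r_1 = 18 (mod 169)
Final: r_1 = 18, and one checks f(r_1) ≡ 0 mod 13^2.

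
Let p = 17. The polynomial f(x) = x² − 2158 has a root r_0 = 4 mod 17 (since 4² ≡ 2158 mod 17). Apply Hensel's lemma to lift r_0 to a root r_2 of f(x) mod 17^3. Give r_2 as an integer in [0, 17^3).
r_2 = 1789 (mod 4913)

Hensel's recurrence: r_{i+1} = r_i − f(r_i)·(f′(r_i))^{-1} mod 17^{i+2}, with f′(x) = 2x. Iterate:
  r_0 = 4 (mod 17)
  r_1 = 55 (mod 289)
  r_2 = 1789 (mod 4913)
Final: r_2 = 1789, and one checks f(r_2) ≡ 0 mod 17^3.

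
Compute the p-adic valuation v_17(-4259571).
v_17(-4259571) = 5

v_17(n) is the largest exponent k such that 17^k divides n. Factor out: -4259571 = -17^5 · 3. (Sign doesn't affect v_p.) So v_17(-4259571) = 5.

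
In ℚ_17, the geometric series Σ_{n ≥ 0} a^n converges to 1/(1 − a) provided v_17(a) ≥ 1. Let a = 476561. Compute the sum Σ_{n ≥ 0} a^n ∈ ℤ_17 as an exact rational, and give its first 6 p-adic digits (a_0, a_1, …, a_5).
Σ a^n = 1/(1 − a) = -1/476560;  first 6 digits = (1, 0, 0, 12, 5, 0)

v_17(a) = 3 ≥ 1, so the series converges in ℤ_17 to 1/(1 − a) = 1/(1 − 476561) = -1/476560. Expand this rational in ℤ_17: compute digits iteratively via d_i = x_i mod 17, x_{i+1} = (x_i − d_i)/17. The first 6 digits are (1, 0, 0, 12, 5, 0).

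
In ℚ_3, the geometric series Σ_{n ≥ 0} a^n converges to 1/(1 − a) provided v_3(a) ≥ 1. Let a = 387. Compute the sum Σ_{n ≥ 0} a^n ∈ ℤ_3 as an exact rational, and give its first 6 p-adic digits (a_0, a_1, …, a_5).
Σ a^n = 1/(1 − a) = -1/386;  first 6 digits = (1, 0, 1, 2, 2, 2)

v_3(a) = 2 ≥ 1, so the series converges in ℤ_3 to 1/(1 − a) = 1/(1 − 387) = -1/386. Expand this rational in ℤ_3: compute digits iteratively via d_i = x_i mod 3, x_{i+1} = (x_i − d_i)/3. The first 6 digits are (1, 0, 1, 2, 2, 2).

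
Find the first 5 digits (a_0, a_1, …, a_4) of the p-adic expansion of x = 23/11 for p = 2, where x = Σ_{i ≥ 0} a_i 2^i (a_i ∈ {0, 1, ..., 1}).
(a_0, …, a_4) = (1, 0, 1, 0, 0)

v_2(23/11) = 0 (numerator and denominator both coprime to 2), so x ∈ ℤ_2^×. Compute digits iteratively via a_i = x_i mod 2, x_{i+1} = (x_i − a_i)/2, with x_0 = x:
  x_0 = 23/11;  a_0 = 1;  x_1 = (x_0 − 1)/2 = 6/11
  x_1 = 6/11;  a_1 = 0;  x_2 = (x_1 − 0)/2 = 3/11
  x_2 = 3/11;  a_2 = 1;  x_3 = (x_2 − 1)/2 = -4/11
  x_3 = -4/11;  a_3 = 0;  x_4 = (x_3 − 0)/2 = -2/11
  x_4 = -2/11;  a_4 = 0;  x_5 = (x_4 − 0)/2 = -1/11
Digits: (1, 0, 1, 0, 0).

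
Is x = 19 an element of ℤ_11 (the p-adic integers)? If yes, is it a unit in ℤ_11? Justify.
x ∈ ℤ_11^× (unit); v_11(x) = 0

ℤ_11 = {x ∈ ℚ_11 : v_11(x) ≥ 0} and ℤ_11^× = {x ∈ ℤ_11 : v_11(x) = 0}. Here v_11(19) = v_11(num) − v_11(den) = 0; compare against these criteria.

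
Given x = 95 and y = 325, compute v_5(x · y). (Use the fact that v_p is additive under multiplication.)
v_5(30875) = 3

v_p(x) = 1 (factor: 95 = 5^1 · 19); v_p(y) = 2 (factor: 325 = 5^2 · 13). Additivity: v_p(xy) = v_p(x) + v_p(y) = 1 + 2 = 3. (Direct check: xy = 30875 = 5^3 · (247).)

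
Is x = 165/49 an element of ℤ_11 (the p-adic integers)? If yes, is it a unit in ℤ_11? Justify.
x ∈ ℤ_11 but not a unit; v_11(x) = 1 > 0

ℤ_11 = {x ∈ ℚ_11 : v_11(x) ≥ 0} and ℤ_11^× = {x ∈ ℤ_11 : v_11(x) = 0}. Here v_11(165/49) = v_11(num) − v_11(den) = 1; compare against these criteria.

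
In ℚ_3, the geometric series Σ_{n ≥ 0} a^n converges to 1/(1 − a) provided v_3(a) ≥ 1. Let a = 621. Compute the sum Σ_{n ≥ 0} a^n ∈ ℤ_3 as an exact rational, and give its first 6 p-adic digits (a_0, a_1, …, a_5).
Σ a^n = 1/(1 − a) = -1/620;  first 6 digits = (1, 0, 0, 2, 1, 2)

v_3(a) = 3 ≥ 1, so the series converges in ℤ_3 to 1/(1 − a) = 1/(1 − 621) = -1/620. Expand this rational in ℤ_3: compute digits iteratively via d_i = x_i mod 3, x_{i+1} = (x_i − d_i)/3. The first 6 digits are (1, 0, 0, 2, 1, 2).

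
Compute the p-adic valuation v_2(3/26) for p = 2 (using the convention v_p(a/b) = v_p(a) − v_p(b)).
v_2(3/26) = -1

Factor powers of 2 from the numerator and denominator of the reduced fraction: 3 = 2^0 · 3 and 26 = 2^1 · 13. Apply v_p(a/b) = v_p(a) − v_p(b): v_2(3/26) = 0 − 1 = -1.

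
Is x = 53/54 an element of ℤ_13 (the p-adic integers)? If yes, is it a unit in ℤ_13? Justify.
x ∈ ℤ_13^× (unit); v_13(x) = 0

ℤ_13 = {x ∈ ℚ_13 : v_13(x) ≥ 0} and ℤ_13^× = {x ∈ ℤ_13 : v_13(x) = 0}. Here v_13(53/54) = v_13(num) − v_13(den) = 0; compare against these criteria.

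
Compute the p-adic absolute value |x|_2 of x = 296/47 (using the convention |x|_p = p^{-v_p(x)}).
|296/47|_2 = 1/8

Step 1 — compute v_2(x) by factoring powers of 2 out of the numerator and denominator: v_2(296/47) = 3. Step 2 — apply |x|_p = p^{-v_p(x)} = 2^{-3} = 1/8.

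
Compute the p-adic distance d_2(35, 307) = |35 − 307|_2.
d_2(35, 307) = 1/16

Step 1 — x − y = 35 − 307 = -272. Step 2 — v_2(-272) = 4 (factor: -272 = −(2^4 · 17); the sign does not affect v_p). Step 3 — |x − y|_2 = 2^{-4} = 1/16.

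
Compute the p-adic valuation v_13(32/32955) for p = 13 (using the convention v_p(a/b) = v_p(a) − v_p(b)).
v_13(32/32955) = -3

Factor powers of 13 from the numerator and denominator of the reduced fraction: 32 = 13^0 · 32 and 32955 = 13^3 · 15. Apply v_p(a/b) = v_p(a) − v_p(b): v_13(32/32955) = 0 − 3 = -3.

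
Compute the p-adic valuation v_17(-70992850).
v_17(-70992850) = 5

v_17(n) is the largest exponent k such that 17^k divides n. Factor out: -70992850 = -17^5 · 50. (Sign doesn't affect v_p.) So v_17(-70992850) = 5.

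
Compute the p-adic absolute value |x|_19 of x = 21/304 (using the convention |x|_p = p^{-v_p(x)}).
|21/304|_19 = 19

Step 1 — compute v_19(x) by factoring powers of 19 out of the numerator and denominator: v_19(21/304) = -1. Step 2 — apply |x|_p = p^{-v_p(x)} = 19^{1} = 19.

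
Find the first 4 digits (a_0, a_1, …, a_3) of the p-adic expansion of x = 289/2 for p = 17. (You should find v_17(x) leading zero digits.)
(a_0, …, a_3) = (0, 0, 9, 8)

v_17(289/2) = 2, so a_0 = ... = a_1 = 0. Factor out: x = 17^2 · u with u = 1/2 a unit in ℤ_17. Expand u iteratively via a_{v+i} = u_i mod 17, u_{i+1} = (u_i − a_{v+i})/17:
  u_0 = 1/2;  a_2 = 9;  u_1 = (u_0 − 9)/17 = -1/2
  u_1 = -1/2;  a_3 = 8;  u_2 = (u_1 − 8)/17 = -1/2
Digits: (0, 0, 9, 8).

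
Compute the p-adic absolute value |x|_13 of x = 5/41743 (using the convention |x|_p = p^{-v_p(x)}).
|5/41743|_13 = 2197

Step 1 — compute v_13(x) by factoring powers of 13 out of the numerator and denominator: v_13(5/41743) = -3. Step 2 — apply |x|_p = p^{-v_p(x)} = 13^{3} = 2197.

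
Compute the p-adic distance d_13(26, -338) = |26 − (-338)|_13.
d_13(26, -338) = 1/13

Step 1 — x − y = 26 − (-338) = 364. Step 2 — v_13(364) = 1 (factor: 364 = (13^1 · 28); the sign does not affect v_p). Step 3 — |x − y|_13 = 13^{-1} = 1/13.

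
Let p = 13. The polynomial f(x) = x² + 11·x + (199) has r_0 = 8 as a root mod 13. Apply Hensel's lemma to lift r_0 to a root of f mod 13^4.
r_3 = 28387 (mod 28561)

Hensel: r_{i+1} = r_i − f(r_i)·(f′(r_i))^{-1} mod 13^{i+2}, f′(x) = 2x + 11. Iterate:
  r_0 = 8 (mod 13)
  r_1 = 164 (mod 169)
  r_2 = 2023 (mod 2197)
  r_3 = 28387 (mod 28561)
Final: r = 28387 satisfies f(r) ≡ 0 mod 13^4.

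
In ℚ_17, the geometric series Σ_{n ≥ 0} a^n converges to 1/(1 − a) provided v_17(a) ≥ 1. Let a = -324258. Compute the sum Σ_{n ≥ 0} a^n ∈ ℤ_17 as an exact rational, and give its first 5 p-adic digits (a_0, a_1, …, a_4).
Σ a^n = 1/(1 − a) = 1/324259;  first 5 digits = (1, 0, 0, 2, 13)

v_17(a) = 3 ≥ 1, so the series converges in ℤ_17 to 1/(1 − a) = 1/(1 − (-324258)) = 1/324259. Expand this rational in ℤ_17: compute digits iteratively via d_i = x_i mod 17, x_{i+1} = (x_i − d_i)/17. The first 5 digits are (1, 0, 0, 2, 13).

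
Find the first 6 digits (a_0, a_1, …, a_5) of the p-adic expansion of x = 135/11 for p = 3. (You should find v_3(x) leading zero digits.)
(a_0, …, a_5) = (0, 0, 0, 1, 2, 2)

v_3(135/11) = 3, so a_0 = ... = a_2 = 0. Factor out: x = 3^3 · u with u = 5/11 a unit in ℤ_3. Expand u iteratively via a_{v+i} = u_i mod 3, u_{i+1} = (u_i − a_{v+i})/3:
  u_0 = 5/11;  a_3 = 1;  u_1 = (u_0 − 1)/3 = -2/11
  u_1 = -2/11;  a_4 = 2;  u_2 = (u_1 − 2)/3 = -8/11
  u_2 = -8/11;  a_5 = 2;  u_3 = (u_2 − 2)/3 = -10/11
Digits: (0, 0, 0, 1, 2, 2).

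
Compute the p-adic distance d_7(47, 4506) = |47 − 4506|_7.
d_7(47, 4506) = 1/343

Step 1 — x − y = 47 − 4506 = -4459. Step 2 — v_7(-4459) = 3 (factor: -4459 = −(7^3 · 13); the sign does not affect v_p). Step 3 — |x − y|_7 = 7^{-3} = 1/343.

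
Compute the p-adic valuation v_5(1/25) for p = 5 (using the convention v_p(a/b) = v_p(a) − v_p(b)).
v_5(1/25) = -2

Factor powers of 5 from the numerator and denominator of the reduced fraction: 1 = 5^0 · 1 and 25 = 5^2 · 1. Apply v_p(a/b) = v_p(a) − v_p(b): v_5(1/25) = 0 − 2 = -2.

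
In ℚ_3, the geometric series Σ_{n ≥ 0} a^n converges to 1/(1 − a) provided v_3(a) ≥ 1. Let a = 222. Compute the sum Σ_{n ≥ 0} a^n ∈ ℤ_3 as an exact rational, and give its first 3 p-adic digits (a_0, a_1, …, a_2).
Σ a^n = 1/(1 − a) = -1/221;  first 3 digits = (1, 2, 1)

v_3(a) = 1 ≥ 1, so the series converges in ℤ_3 to 1/(1 − a) = 1/(1 − 222) = -1/221. Expand this rational in ℤ_3: compute digits iteratively via d_i = x_i mod 3, x_{i+1} = (x_i − d_i)/3. The first 3 digits are (1, 2, 1).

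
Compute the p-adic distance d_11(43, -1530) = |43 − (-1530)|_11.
d_11(43, -1530) = 1/121

Step 1 — x − y = 43 − (-1530) = 1573. Step 2 — v_11(1573) = 2 (factor: 1573 = (11^2 · 13); the sign does not affect v_p). Step 3 — |x − y|_11 = 11^{-2} = 1/121.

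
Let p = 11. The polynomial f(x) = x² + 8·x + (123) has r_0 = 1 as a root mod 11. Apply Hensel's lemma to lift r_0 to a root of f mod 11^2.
r_1 = 12 (mod 121)

Hensel: r_{i+1} = r_i − f(r_i)·(f′(r_i))^{-1} mod 11^{i+2}, f′(x) = 2x + 8. Iterate:
  r_0 = 1 (mod 11)
  r_1 = 12 (mod 121)
Final: r = 12 satisfies f(r) ≡ 0 mod 11^2.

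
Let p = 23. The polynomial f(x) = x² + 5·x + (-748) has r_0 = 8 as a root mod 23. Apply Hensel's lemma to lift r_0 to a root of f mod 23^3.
r_2 = 11324 (mod 12167)

Hensel: r_{i+1} = r_i − f(r_i)·(f′(r_i))^{-1} mod 23^{i+2}, f′(x) = 2x + 5. Iterate:
  r_0 = 8 (mod 23)
  r_1 = 215 (mod 529)
  r_2 = 11324 (mod 12167)
Final: r = 11324 satisfies f(r) ≡ 0 mod 23^3.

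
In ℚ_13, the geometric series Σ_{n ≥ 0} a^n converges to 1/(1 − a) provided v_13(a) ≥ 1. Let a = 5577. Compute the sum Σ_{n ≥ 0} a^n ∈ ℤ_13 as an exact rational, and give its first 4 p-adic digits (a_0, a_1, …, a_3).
Σ a^n = 1/(1 − a) = -1/5576;  first 4 digits = (1, 0, 7, 2)

v_13(a) = 2 ≥ 1, so the series converges in ℤ_13 to 1/(1 − a) = 1/(1 − 5577) = -1/5576. Expand this rational in ℤ_13: compute digits iteratively via d_i = x_i mod 13, x_{i+1} = (x_i − d_i)/13. The first 4 digits are (1, 0, 7, 2).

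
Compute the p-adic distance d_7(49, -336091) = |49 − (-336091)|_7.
d_7(49, -336091) = 1/16807

Step 1 — x − y = 49 − (-336091) = 336140. Step 2 — v_7(336140) = 5 (factor: 336140 = (7^5 · 20); the sign does not affect v_p). Step 3 — |x − y|_7 = 7^{-5} = 1/16807.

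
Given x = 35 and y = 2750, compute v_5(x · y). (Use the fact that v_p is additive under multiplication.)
v_5(96250) = 4

v_p(x) = 1 (factor: 35 = 5^1 · 7); v_p(y) = 3 (factor: 2750 = 5^3 · 22). Additivity: v_p(xy) = v_p(x) + v_p(y) = 1 + 3 = 4. (Direct check: xy = 96250 = 5^4 · (154).)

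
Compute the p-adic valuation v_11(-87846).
v_11(-87846) = 4

v_11(n) is the largest exponent k such that 11^k divides n. Factor out: -87846 = -11^4 · 6. (Sign doesn't affect v_p.) So v_11(-87846) = 4.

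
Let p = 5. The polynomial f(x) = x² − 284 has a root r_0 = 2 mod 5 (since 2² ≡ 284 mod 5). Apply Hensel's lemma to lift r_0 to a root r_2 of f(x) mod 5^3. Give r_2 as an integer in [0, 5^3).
r_2 = 97 (mod 125)

Hensel's recurrence: r_{i+1} = r_i − f(r_i)·(f′(r_i))^{-1} mod 5^{i+2}, with f′(x) = 2x. Iterate:
  r_0 = 2 (mod 5)
  r_1 = 22 (mod 25)
  r_2 = 97 (mod 125)
Final: r_2 = 97, and one checks f(r_2) ≡ 0 mod 5^3.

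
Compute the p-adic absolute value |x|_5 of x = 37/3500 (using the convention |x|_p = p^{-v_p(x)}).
|37/3500|_5 = 125

Step 1 — compute v_5(x) by factoring powers of 5 out of the numerator and denominator: v_5(37/3500) = -3. Step 2 — apply |x|_p = p^{-v_p(x)} = 5^{3} = 125.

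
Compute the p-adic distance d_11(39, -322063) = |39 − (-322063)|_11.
d_11(39, -322063) = 1/161051

Step 1 — x − y = 39 − (-322063) = 322102. Step 2 — v_11(322102) = 5 (factor: 322102 = (11^5 · 2); the sign does not affect v_p). Step 3 — |x − y|_11 = 11^{-5} = 1/161051.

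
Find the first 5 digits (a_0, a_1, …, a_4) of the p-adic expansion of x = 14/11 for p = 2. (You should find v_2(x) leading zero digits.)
(a_0, …, a_4) = (0, 1, 0, 1, 0)

v_2(14/11) = 1, so a_0 = ... = a_0 = 0. Factor out: x = 2^1 · u with u = 7/11 a unit in ℤ_2. Expand u iteratively via a_{v+i} = u_i mod 2, u_{i+1} = (u_i − a_{v+i})/2:
  u_0 = 7/11;  a_1 = 1;  u_1 = (u_0 − 1)/2 = -2/11
  u_1 = -2/11;  a_2 = 0;  u_2 = (u_1 − 0)/2 = -1/11
  u_2 = -1/11;  a_3 = 1;  u_3 = (u_2 − 1)/2 = -6/11
  u_3 = -6/11;  a_4 = 0;  u_4 = (u_3 − 0)/2 = -3/11
Digits: (0, 1, 0, 1, 0).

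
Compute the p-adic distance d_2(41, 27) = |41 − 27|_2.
d_2(41, 27) = 1/2

Step 1 — x − y = 41 − 27 = 14. Step 2 — v_2(14) = 1 (factor: 14 = (2^1 · 7); the sign does not affect v_p). Step 3 — |x − y|_2 = 2^{-1} = 1/2.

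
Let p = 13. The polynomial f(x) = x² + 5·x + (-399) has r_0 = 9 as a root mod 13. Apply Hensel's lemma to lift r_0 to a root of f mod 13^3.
r_2 = 425 (mod 2197)

Hensel: r_{i+1} = r_i − f(r_i)·(f′(r_i))^{-1} mod 13^{i+2}, f′(x) = 2x + 5. Iterate:
  r_0 = 9 (mod 13)
  r_1 = 87 (mod 169)
  r_2 = 425 (mod 2197)
Final: r = 425 satisfies f(r) ≡ 0 mod 13^3.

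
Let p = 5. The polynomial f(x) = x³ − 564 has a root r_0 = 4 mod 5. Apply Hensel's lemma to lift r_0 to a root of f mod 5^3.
r_2 = 4 (mod 125)

Hensel: r_{i+1} = r_i − f(r_i)/f′(r_i) mod 5^{i+2}, where f′(x) = 3x². Iterate:
  r_0 = 4 (mod 5)
  r_1 = 4 (mod 25)
  r_2 = 4 (mod 125)
Final: r = 4 with f(r) ≡ 0 mod 5^3.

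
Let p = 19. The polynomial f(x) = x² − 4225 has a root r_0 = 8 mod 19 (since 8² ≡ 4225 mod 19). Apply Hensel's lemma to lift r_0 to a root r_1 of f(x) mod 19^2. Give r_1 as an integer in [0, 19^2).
r_1 = 65 (mod 361)

Hensel's recurrence: r_{i+1} = r_i − f(r_i)·(f′(r_i))^{-1} mod 19^{i+2}, with f′(x) = 2x. Iterate:
  r_0 = 8 (mod 19)
  r_1 = 65 (mod 361)
Final: r_1 = 65, and one checks f(r_1) ≡ 0 mod 19^2.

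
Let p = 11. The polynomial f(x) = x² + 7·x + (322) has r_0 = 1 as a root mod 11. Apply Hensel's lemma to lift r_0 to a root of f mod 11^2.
r_1 = 45 (mod 121)

Hensel: r_{i+1} = r_i − f(r_i)·(f′(r_i))^{-1} mod 11^{i+2}, f′(x) = 2x + 7. Iterate:
  r_0 = 1 (mod 11)
  r_1 = 45 (mod 121)
Final: r = 45 satisfies f(r) ≡ 0 mod 11^2.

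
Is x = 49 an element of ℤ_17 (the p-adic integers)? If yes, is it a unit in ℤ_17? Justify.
x ∈ ℤ_17^× (unit); v_17(x) = 0

ℤ_17 = {x ∈ ℚ_17 : v_17(x) ≥ 0} and ℤ_17^× = {x ∈ ℤ_17 : v_17(x) = 0}. Here v_17(49) = v_17(num) − v_17(den) = 0; compare against these criteria.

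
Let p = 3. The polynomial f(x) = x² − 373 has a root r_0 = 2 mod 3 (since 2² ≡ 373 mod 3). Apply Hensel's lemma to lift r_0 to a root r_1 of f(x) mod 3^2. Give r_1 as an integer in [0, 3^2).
r_1 = 2 (mod 9)

Hensel's recurrence: r_{i+1} = r_i − f(r_i)·(f′(r_i))^{-1} mod 3^{i+2}, with f′(x) = 2x. Iterate:
  r_0 = 2 (mod 3)
  r_1 = 2 (mod 9)
Final: r_1 = 2, and one checks f(r_1) ≡ 0 mod 3^2.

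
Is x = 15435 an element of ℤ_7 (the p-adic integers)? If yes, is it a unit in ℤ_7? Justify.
x ∈ ℤ_7 but not a unit; v_7(x) = 3 > 0

ℤ_7 = {x ∈ ℚ_7 : v_7(x) ≥ 0} and ℤ_7^× = {x ∈ ℤ_7 : v_7(x) = 0}. Here v_7(15435) = v_7(num) − v_7(den) = 3; compare against these criteria.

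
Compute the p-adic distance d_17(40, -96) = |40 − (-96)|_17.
d_17(40, -96) = 1/17

Step 1 — x − y = 40 − (-96) = 136. Step 2 — v_17(136) = 1 (factor: 136 = (17^1 · 8); the sign does not affect v_p). Step 3 — |x − y|_17 = 17^{-1} = 1/17.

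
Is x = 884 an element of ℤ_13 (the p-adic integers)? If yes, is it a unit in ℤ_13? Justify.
x ∈ ℤ_13 but not a unit; v_13(x) = 1 > 0

ℤ_13 = {x ∈ ℚ_13 : v_13(x) ≥ 0} and ℤ_13^× = {x ∈ ℤ_13 : v_13(x) = 0}. Here v_13(884) = v_13(num) − v_13(den) = 1; compare against these criteria.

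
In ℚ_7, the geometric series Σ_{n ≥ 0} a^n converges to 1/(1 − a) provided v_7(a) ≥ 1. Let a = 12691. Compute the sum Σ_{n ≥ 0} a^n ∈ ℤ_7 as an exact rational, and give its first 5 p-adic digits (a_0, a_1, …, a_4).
Σ a^n = 1/(1 − a) = -1/12690;  first 5 digits = (1, 0, 0, 2, 5)

v_7(a) = 3 ≥ 1, so the series converges in ℤ_7 to 1/(1 − a) = 1/(1 − 12691) = -1/12690. Expand this rational in ℤ_7: compute digits iteratively via d_i = x_i mod 7, x_{i+1} = (x_i − d_i)/7. The first 5 digits are (1, 0, 0, 2, 5).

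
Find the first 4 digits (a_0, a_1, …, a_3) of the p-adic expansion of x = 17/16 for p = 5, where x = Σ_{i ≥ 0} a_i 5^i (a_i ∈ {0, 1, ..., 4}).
(a_0, …, a_3) = (2, 2, 3, 4)

v_5(17/16) = 0 (numerator and denominator both coprime to 5), so x ∈ ℤ_5^×. Compute digits iteratively via a_i = x_i mod 5, x_{i+1} = (x_i − a_i)/5, with x_0 = x:
  x_0 = 17/16;  a_0 = 2;  x_1 = (x_0 − 2)/5 = -3/16
  x_1 = -3/16;  a_1 = 2;  x_2 = (x_1 − 2)/5 = -7/16
  x_2 = -7/16;  a_2 = 3;  x_3 = (x_2 − 3)/5 = -11/16
  x_3 = -11/16;  a_3 = 4;  x_4 = (x_3 − 4)/5 = -15/16
Digits: (2, 2, 3, 4).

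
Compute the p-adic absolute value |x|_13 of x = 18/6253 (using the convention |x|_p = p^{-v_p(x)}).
|18/6253|_13 = 169

Step 1 — compute v_13(x) by factoring powers of 13 out of the numerator and denominator: v_13(18/6253) = -2. Step 2 — apply |x|_p = p^{-v_p(x)} = 13^{2} = 169.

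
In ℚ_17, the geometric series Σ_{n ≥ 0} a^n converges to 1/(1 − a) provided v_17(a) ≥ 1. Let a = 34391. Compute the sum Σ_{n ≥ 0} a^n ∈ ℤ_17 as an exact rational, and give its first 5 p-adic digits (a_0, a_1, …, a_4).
Σ a^n = 1/(1 − a) = -1/34390;  first 5 digits = (1, 0, 0, 7, 0)

v_17(a) = 3 ≥ 1, so the series converges in ℤ_17 to 1/(1 − a) = 1/(1 − 34391) = -1/34390. Expand this rational in ℤ_17: compute digits iteratively via d_i = x_i mod 17, x_{i+1} = (x_i − d_i)/17. The first 5 digits are (1, 0, 0, 7, 0).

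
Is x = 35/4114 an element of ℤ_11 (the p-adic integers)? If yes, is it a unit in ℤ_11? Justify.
x ∉ ℤ_11 (v_11(x) = -2 < 0)

ℤ_11 = {x ∈ ℚ_11 : v_11(x) ≥ 0} and ℤ_11^× = {x ∈ ℤ_11 : v_11(x) = 0}. Here v_11(35/4114) = v_11(num) − v_11(den) = -2; compare against these criteria.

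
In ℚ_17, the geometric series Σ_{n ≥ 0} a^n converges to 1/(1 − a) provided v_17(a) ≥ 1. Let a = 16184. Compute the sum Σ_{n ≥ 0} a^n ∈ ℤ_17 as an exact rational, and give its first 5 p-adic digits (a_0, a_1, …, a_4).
Σ a^n = 1/(1 − a) = -1/16183;  first 5 digits = (1, 0, 5, 3, 8)

v_17(a) = 2 ≥ 1, so the series converges in ℤ_17 to 1/(1 − a) = 1/(1 − 16184) = -1/16183. Expand this rational in ℤ_17: compute digits iteratively via d_i = x_i mod 17, x_{i+1} = (x_i − d_i)/17. The first 5 digits are (1, 0, 5, 3, 8).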